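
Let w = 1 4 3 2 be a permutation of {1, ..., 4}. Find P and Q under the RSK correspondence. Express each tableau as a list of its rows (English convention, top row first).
P = [[1, 2], [3], [4]], Q = [[1, 2], [3], [4]]

Insert each entry of the permutation into P by Schensted row insertion, recording in Q the position of each new cell.

Insert 1: appended to row 1. P = [[1]].
Insert 4: appended to row 1. P = [[1, 4]].
Insert 3: 3 bumps 4 from row 1; 4 starts row 2. P = [[1, 3], [4]].
Insert 2: 2 bumps 3 from row 1; 3 bumps 4 from row 2; 4 starts row 3. P = [[1, 2], [3], [4]].

So P = [[1, 2], [3], [4]], Q = [[1, 2], [3], [4]].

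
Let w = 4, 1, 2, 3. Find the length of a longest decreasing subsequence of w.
2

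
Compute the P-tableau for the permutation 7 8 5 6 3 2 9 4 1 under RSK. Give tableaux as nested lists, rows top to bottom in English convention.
P = [[1, 4, 9], [2, 6], [3, 8], [5], [7]]

Insert 7: appended to row 1. P = [[7]].
Insert 8: appended to row 1. P = [[7, 8]].
Insert 5: 5 bumps 7 from row 1; 7 starts row 2. P = [[5, 8], [7]].
Insert 6: 6 bumps 8 from row 1; 8 appends to row 2. P = [[5, 6], [7, 8]].
Insert 3: 3 bumps 5 from row 1; 5 bumps 7 from row 2; 7 starts row 3. P = [[3, 6], [5, 8], [7]].
Insert 2: 2 bumps 3 from row 1; 3 bumps 5 from row 2; 5 bumps 7 from row 3; 7 starts row 4. P = [[2, 6], [3, 8], [5], [7]].
Insert 9: appended to row 1. P = [[2, 6, 9], [3, 8], [5], [7]].
Insert 4: 4 bumps 6 from row 1; 6 bumps 8 from row 2; 8 appends to row 3. P = [[2, 4, 9], [3, 6], [5, 8], [7]].
Insert 1: 1 bumps 2 from row 1; 2 bumps 3 from row 2; 3 bumps 5 from row 3; 5 bumps 7 from row 4; 7 starts row 5. P = [[1, 4, 9], [2, 6], [3, 8], [5], [7]].

So P = [[1, 4, 9], [2, 6], [3, 8], [5], [7]].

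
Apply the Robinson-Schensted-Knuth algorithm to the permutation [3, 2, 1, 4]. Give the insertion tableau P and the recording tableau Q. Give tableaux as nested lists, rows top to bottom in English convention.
Insert each entry of the permutation into P by Schensted row insertion, recording in Q the position of each new cell.

After inserting 3: P = [[3]].
After inserting 2: P = [[2], [3]].
After inserting 1: P = [[1], [2], [3]].
After inserting 4: P = [[1, 4], [2], [3]].

So P = [[1, 4], [2], [3]], Q = [[1, 4], [2], [3]].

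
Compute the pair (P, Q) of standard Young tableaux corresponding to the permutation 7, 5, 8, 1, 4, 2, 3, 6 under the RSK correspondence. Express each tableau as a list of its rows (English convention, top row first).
Insert each entry of the permutation into P by Schensted row insertion, recording in Q the position of each new cell.

Insert 7: appended to row 1. P = [[7]], Q = [[1]].
Insert 5: 5 bumps 7 from row 1; 7 starts row 2. P = [[5], [7]], Q = [[1], [2]].
Insert 8: appended to row 1. P = [[5, 8], [7]], Q = [[1, 3], [2]].
Insert 1: 1 bumps 5 from row 1; 5 bumps 7 from row 2; 7 starts row 3. P = [[1, 8], [5], [7]], Q = [[1, 3], [2], [4]].
Insert 4: 4 bumps 8 from row 1; 8 appends to row 2. P = [[1, 4], [5, 8], [7]], Q = [[1, 3], [2, 5], [4]].
Insert 2: 2 bumps 4 from row 1; 4 bumps 5 from row 2; 5 bumps 7 from row 3; 7 starts row 4. P = [[1, 2], [4, 8], [5], [7]], Q = [[1, 3], [2, 5], [4], [6]].
Insert 3: appended to row 1. P = [[1, 2, 3], [4, 8], [5], [7]], Q = [[1, 3, 7], [2, 5], [4], [6]].
Insert 6: appended to row 1. P = [[1, 2, 3, 6], [4, 8], [5], [7]], Q = [[1, 3, 7, 8], [2, 5], [4], [6]].

So P = [[1, 2, 3, 6], [4, 8], [5], [7]], Q = [[1, 3, 7, 8], [2, 5], [4], [6]].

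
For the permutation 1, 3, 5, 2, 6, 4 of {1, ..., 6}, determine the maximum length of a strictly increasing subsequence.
4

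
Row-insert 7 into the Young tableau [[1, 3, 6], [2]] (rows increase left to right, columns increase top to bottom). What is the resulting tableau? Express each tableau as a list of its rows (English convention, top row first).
7 is larger than every entry of row 1, so it is appended to row 1. The new tableau is [[1, 3, 6, 7], [2]].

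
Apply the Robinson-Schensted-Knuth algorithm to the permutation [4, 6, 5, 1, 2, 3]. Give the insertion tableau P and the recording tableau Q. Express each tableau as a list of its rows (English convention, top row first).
Insert each entry of the permutation into P by Schensted row insertion, recording in Q the position of each new cell.

Insert 4: appended to row 1. P = [[4]], Q = [[1]].
Insert 6: appended to row 1. P = [[4, 6]], Q = [[1, 2]].
Insert 5: 5 bumps 6 from row 1; 6 starts row 2. P = [[4, 5], [6]], Q = [[1, 2], [3]].
Insert 1: 1 bumps 4 from row 1; 4 bumps 6 from row 2; 6 starts row 3. P = [[1, 5], [4], [6]], Q = [[1, 2], [3], [4]].
Insert 2: 2 bumps 5 from row 1; 5 appends to row 2. P = [[1, 2], [4, 5], [6]], Q = [[1, 2], [3, 5], [4]].
Insert 3: appended to row 1. P = [[1, 2, 3], [4, 5], [6]], Q = [[1, 2, 6], [3, 5], [4]].

So P = [[1, 2, 3], [4, 5], [6]], Q = [[1, 2, 6], [3, 5], [4]].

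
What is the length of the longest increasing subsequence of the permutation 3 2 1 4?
2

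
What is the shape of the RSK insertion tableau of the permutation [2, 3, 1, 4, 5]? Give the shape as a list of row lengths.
Row-insert each entry into an empty tableau.

After inserting 2: P = [[2]].
After inserting 3: P = [[2, 3]].
After inserting 1: P = [[1, 3], [2]].
After inserting 4: P = [[1, 3, 4], [2]].
After inserting 5: P = [[1, 3, 4, 5], [2]].

The final insertion tableau P = [[1, 3, 4, 5], [2]] has shape [4, 1].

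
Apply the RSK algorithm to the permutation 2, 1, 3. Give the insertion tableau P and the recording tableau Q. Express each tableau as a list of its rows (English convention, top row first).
Insert each entry of the permutation into P by Schensted row insertion, recording in Q the position of each new cell.

Insert 2: appended to row 1. P = [[2]].
Insert 1: 1 bumps 2 from row 1; 2 starts row 2. P = [[1], [2]].
Insert 3: appended to row 1. P = [[1, 3], [2]].

So P = [[1, 3], [2]], Q = [[1, 3], [2]].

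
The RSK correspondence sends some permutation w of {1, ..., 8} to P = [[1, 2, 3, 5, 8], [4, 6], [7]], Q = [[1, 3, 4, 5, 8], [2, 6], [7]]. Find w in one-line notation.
4 1 2 3 7 6 5 8

Reverse the RSK construction: for i from n down to 1, find the cell of Q containing i, remove the entry at that cell from P, and reverse-bump it up through P; the value ejected from row 1 is w(i).

Step i=8: Q has 8 at row 1, column 5; remove that cell from P, ejecting 8. So w(8) = 8. P is now [[1, 2, 3, 5], [4, 6], [7]].
Step i=7: Q has 7 at row 3, column 1; remove 7 from row 3 of P and reverse-bump: 7 enters row 2 and ejects 6; 6 enters row 1 and ejects 5. So w(7) = 5. P is now [[1, 2, 3, 6], [4, 7]].
Step i=6: Q has 6 at row 2, column 2; remove 7 from row 2 of P and reverse-bump: 7 enters row 1 and ejects 6. So w(6) = 6. P is now [[1, 2, 3, 7], [4]].
Step i=5: Q has 5 at row 1, column 4; remove that cell from P, ejecting 7. So w(5) = 7. P is now [[1, 2, 3], [4]].
Step i=4: Q has 4 at row 1, column 3; remove that cell from P, ejecting 3. So w(4) = 3. P is now [[1, 2], [4]].
Step i=3: Q has 3 at row 1, column 2; remove that cell from P, ejecting 2. So w(3) = 2. P is now [[1], [4]].
Step i=2: Q has 2 at row 2, column 1; remove 4 from row 2 of P and reverse-bump: 4 enters row 1 and ejects 1. So w(2) = 1. P is now [[4]].
Step i=1: Q has 1 at row 1, column 1; remove that cell from P, ejecting 4. So w(1) = 4. P is now [].

So w = 4 1 2 3 7 6 5 8.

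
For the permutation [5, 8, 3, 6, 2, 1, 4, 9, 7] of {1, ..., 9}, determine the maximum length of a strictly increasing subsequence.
3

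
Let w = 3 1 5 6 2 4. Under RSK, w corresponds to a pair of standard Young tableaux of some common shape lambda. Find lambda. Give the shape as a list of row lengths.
[3, 3]

RSK row insertion gives P = [[1, 2, 4], [3, 5, 6]], which has shape [3, 3].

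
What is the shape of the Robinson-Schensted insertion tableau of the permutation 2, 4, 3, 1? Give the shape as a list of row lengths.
Row-insert each entry into an empty tableau.

After inserting 2: P = [[2]].
After inserting 4: P = [[2, 4]].
After inserting 3: P = [[2, 3], [4]].
After inserting 1: P = [[1, 3], [2], [4]].

The final insertion tableau P = [[1, 3], [2], [4]] has shape [2, 1, 1].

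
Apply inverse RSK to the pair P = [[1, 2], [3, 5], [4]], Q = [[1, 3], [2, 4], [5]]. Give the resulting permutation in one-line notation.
Reverse the RSK construction: for i from n down to 1, find the cell of Q containing i, remove the entry at that cell from P, and reverse-bump it up through P; the value ejected from row 1 is w(i).

Step i=5: Q has 5 at row 3, column 1; remove 4 from row 3 of P and reverse-bump: 4 enters row 2 and ejects 3; 3 enters row 1 and ejects 2. So w(5) = 2. P is now [[1, 3], [4, 5]].
Step i=4: Q has 4 at row 2, column 2; remove 5 from row 2 of P and reverse-bump: 5 enters row 1 and ejects 3. So w(4) = 3. P is now [[1, 5], [4]].
Step i=3: Q has 3 at row 1, column 2; remove that cell from P, ejecting 5. So w(3) = 5. P is now [[1], [4]].
Step i=2: Q has 2 at row 2, column 1; remove 4 from row 2 of P and reverse-bump: 4 enters row 1 and ejects 1. So w(2) = 1. P is now [[4]].
Step i=1: Q has 1 at row 1, column 1; remove that cell from P, ejecting 4. So w(1) = 4. P is now [].

So w = 4 1 5 3 2.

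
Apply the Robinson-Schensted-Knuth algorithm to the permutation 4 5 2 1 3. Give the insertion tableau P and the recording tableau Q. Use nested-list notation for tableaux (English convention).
Insert each entry of the permutation into P by Schensted row insertion, recording in Q the position of each new cell.

Insert 4: appended to row 1. P = [[4]].
Insert 5: appended to row 1. P = [[4, 5]].
Insert 2: 2 bumps 4 from row 1; 4 starts row 2. P = [[2, 5], [4]].
Insert 1: 1 bumps 2 from row 1; 2 bumps 4 from row 2; 4 starts row 3. P = [[1, 5], [2], [4]].
Insert 3: 3 bumps 5 from row 1; 5 appends to row 2. P = [[1, 3], [2, 5], [4]].

So P = [[1, 3], [2, 5], [4]], Q = [[1, 2], [3, 5], [4]].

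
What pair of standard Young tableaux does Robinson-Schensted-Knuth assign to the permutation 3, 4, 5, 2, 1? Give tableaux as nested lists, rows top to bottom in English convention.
P = [[1, 4, 5], [2], [3]], Q = [[1, 2, 3], [4], [5]]

Insert each entry of the permutation into P by Schensted row insertion, recording in Q the position of each new cell.

After inserting 3: P = [[3]].
After inserting 4: P = [[3, 4]].
After inserting 5: P = [[3, 4, 5]].
After inserting 2: P = [[2, 4, 5], [3]].
After inserting 1: P = [[1, 4, 5], [2], [3]].

So P = [[1, 4, 5], [2], [3]], Q = [[1, 2, 3], [4], [5]].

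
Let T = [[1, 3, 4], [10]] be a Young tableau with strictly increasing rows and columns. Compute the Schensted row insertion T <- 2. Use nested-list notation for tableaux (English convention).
In row 1, 2 replaces 3 (the leftmost entry greater than 2); 3 is bumped to row 2. In row 2, 3 replaces 10 (the leftmost entry greater than 3); 10 is bumped to row 3. 10 starts a new row 3. The new tableau is [[1, 2, 4], [3], [10]].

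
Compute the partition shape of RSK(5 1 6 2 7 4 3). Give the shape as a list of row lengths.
RSK row insertion gives P = [[1, 2, 3], [4, 6, 7], [5]], which has shape [3, 3, 1].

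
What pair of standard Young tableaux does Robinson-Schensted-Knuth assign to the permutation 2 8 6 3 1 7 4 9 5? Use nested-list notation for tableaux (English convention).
Insert each entry of the permutation into P by Schensted row insertion, recording in Q the position of each new cell.

After inserting 2: P = [[2]].
After inserting 8: P = [[2, 8]].
After inserting 6: P = [[2, 6], [8]].
After inserting 3: P = [[2, 3], [6], [8]].
After inserting 1: P = [[1, 3], [2], [6], [8]].
After inserting 7: P = [[1, 3, 7], [2], [6], [8]].
After inserting 4: P = [[1, 3, 4], [2, 7], [6], [8]].
After inserting 9: P = [[1, 3, 4, 9], [2, 7], [6], [8]].
After inserting 5: P = [[1, 3, 4, 5], [2, 7, 9], [6], [8]].

So P = [[1, 3, 4, 5], [2, 7, 9], [6], [8]], Q = [[1, 2, 6, 8], [3, 7, 9], [4], [5]].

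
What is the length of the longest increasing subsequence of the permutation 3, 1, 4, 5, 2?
3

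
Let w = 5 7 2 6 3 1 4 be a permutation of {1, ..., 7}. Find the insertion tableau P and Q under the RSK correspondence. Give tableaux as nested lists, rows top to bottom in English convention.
P = [[1, 3, 4], [2, 6], [5], [7]], Q = [[1, 2, 7], [3, 4], [5], [6]]

Insert each entry of the permutation into P by Schensted row insertion, recording in Q the position of each new cell.

Insert 5: appended to row 1. P = [[5]].
Insert 7: appended to row 1. P = [[5, 7]].
Insert 2: 2 bumps 5 from row 1; 5 starts row 2. P = [[2, 7], [5]].
Insert 6: 6 bumps 7 from row 1; 7 appends to row 2. P = [[2, 6], [5, 7]].
Insert 3: 3 bumps 6 from row 1; 6 bumps 7 from row 2; 7 starts row 3. P = [[2, 3], [5, 6], [7]].
Insert 1: 1 bumps 2 from row 1; 2 bumps 5 from row 2; 5 bumps 7 from row 3; 7 starts row 4. P = [[1, 3], [2, 6], [5], [7]].
Insert 4: appended to row 1. P = [[1, 3, 4], [2, 6], [5], [7]].

So P = [[1, 3, 4], [2, 6], [5], [7]], Q = [[1, 2, 7], [3, 4], [5], [6]].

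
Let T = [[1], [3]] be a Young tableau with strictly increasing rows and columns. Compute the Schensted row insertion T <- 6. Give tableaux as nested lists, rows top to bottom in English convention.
[[1, 6], [3]]

6 is larger than every entry of row 1, so it is appended to row 1. The new tableau is [[1, 6], [3]].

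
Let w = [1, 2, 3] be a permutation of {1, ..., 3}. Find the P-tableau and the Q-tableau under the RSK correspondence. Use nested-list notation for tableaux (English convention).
P = [[1, 2, 3]], Q = [[1, 2, 3]]

Insert each entry of the permutation into P by Schensted row insertion, recording in Q the position of each new cell.

After inserting 1: P = [[1]].
After inserting 2: P = [[1, 2]].
After inserting 3: P = [[1, 2, 3]].

So P = [[1, 2, 3]], Q = [[1, 2, 3]].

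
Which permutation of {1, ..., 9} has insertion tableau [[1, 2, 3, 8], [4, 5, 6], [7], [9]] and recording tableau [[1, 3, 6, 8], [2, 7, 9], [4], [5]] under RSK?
9 4 7 5 1 6 2 8 3

Reverse the RSK construction: for i from n down to 1, find the cell of Q containing i, remove the entry at that cell from P, and reverse-bump it up through P; the value ejected from row 1 is w(i).

Step i=9: Q has 9 at row 2, column 3; remove 6 from row 2 of P and reverse-bump: 6 enters row 1 and ejects 3. So w(9) = 3. P is now [[1, 2, 6, 8], [4, 5], [7], [9]].
Step i=8: Q has 8 at row 1, column 4; remove that cell from P, ejecting 8. So w(8) = 8. P is now [[1, 2, 6], [4, 5], [7], [9]].
Step i=7: Q has 7 at row 2, column 2; remove 5 from row 2 of P and reverse-bump: 5 enters row 1 and ejects 2. So w(7) = 2. P is now [[1, 5, 6], [4], [7], [9]].
Step i=6: Q has 6 at row 1, column 3; remove that cell from P, ejecting 6. So w(6) = 6. P is now [[1, 5], [4], [7], [9]].
Step i=5: Q has 5 at row 4, column 1; remove 9 from row 4 of P and reverse-bump: 9 enters row 3 and ejects 7; 7 enters row 2 and ejects 4; 4 enters row 1 and ejects 1. So w(5) = 1. P is now [[4, 5], [7], [9]].
Step i=4: Q has 4 at row 3, column 1; remove 9 from row 3 of P and reverse-bump: 9 enters row 2 and ejects 7; 7 enters row 1 and ejects 5. So w(4) = 5. P is now [[4, 7], [9]].
Step i=3: Q has 3 at row 1, column 2; remove that cell from P, ejecting 7. So w(3) = 7. P is now [[4], [9]].
Step i=2: Q has 2 at row 2, column 1; remove 9 from row 2 of P and reverse-bump: 9 enters row 1 and ejects 4. So w(2) = 4. P is now [[9]].
Step i=1: Q has 1 at row 1, column 1; remove that cell from P, ejecting 9. So w(1) = 9. P is now [].

So w = 9 4 7 5 1 6 2 8 3.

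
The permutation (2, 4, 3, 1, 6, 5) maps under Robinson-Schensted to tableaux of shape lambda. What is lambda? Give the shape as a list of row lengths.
RSK row insertion gives P = [[1, 3, 5], [2, 6], [4]], which has shape [3, 2, 1].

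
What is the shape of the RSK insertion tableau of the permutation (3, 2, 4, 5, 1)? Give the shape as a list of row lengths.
[3, 1, 1]

Row-insert each entry into an empty tableau.

After inserting 3: P = [[3]].
After inserting 2: P = [[2], [3]].
After inserting 4: P = [[2, 4], [3]].
After inserting 5: P = [[2, 4, 5], [3]].
After inserting 1: P = [[1, 4, 5], [2], [3]].

The final insertion tableau P = [[1, 4, 5], [2], [3]] has shape [3, 1, 1].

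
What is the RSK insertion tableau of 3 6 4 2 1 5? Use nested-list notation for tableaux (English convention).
Insert 3: appended to row 1. P = [[3]].
Insert 6: appended to row 1. P = [[3, 6]].
Insert 4: 4 bumps 6 from row 1; 6 starts row 2. P = [[3, 4], [6]].
Insert 2: 2 bumps 3 from row 1; 3 bumps 6 from row 2; 6 starts row 3. P = [[2, 4], [3], [6]].
Insert 1: 1 bumps 2 from row 1; 2 bumps 3 from row 2; 3 bumps 6 from row 3; 6 starts row 4. P = [[1, 4], [2], [3], [6]].
Insert 5: appended to row 1. P = [[1, 4, 5], [2], [3], [6]].

So P = [[1, 4, 5], [2], [3], [6]].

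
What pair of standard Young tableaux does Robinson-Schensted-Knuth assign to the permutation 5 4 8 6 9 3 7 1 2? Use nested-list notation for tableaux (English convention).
P = [[1, 2, 7], [3, 6, 9], [4, 8], [5]], Q = [[1, 3, 5], [2, 4, 7], [6, 9], [8]]

Insert each entry of the permutation into P by Schensted row insertion, recording in Q the position of each new cell.

After inserting 5: P = [[5]].
After inserting 4: P = [[4], [5]].
After inserting 8: P = [[4, 8], [5]].
After inserting 6: P = [[4, 6], [5, 8]].
After inserting 9: P = [[4, 6, 9], [5, 8]].
After inserting 3: P = [[3, 6, 9], [4, 8], [5]].
After inserting 7: P = [[3, 6, 7], [4, 8, 9], [5]].
After inserting 1: P = [[1, 6, 7], [3, 8, 9], [4], [5]].
After inserting 2: P = [[1, 2, 7], [3, 6, 9], [4, 8], [5]].

So P = [[1, 2, 7], [3, 6, 9], [4, 8], [5]], Q = [[1, 3, 5], [2, 4, 7], [6, 9], [8]].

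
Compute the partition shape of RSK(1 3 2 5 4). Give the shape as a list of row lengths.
[3, 2]

RSK row insertion gives P = [[1, 2, 4], [3, 5]], which has shape [3, 2].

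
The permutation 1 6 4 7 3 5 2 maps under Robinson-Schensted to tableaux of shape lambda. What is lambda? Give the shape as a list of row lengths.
[3, 2, 1, 1]

Row-insert each entry into an empty tableau.

After inserting 1: P = [[1]].
After inserting 6: P = [[1, 6]].
After inserting 4: P = [[1, 4], [6]].
After inserting 7: P = [[1, 4, 7], [6]].
After inserting 3: P = [[1, 3, 7], [4], [6]].
After inserting 5: P = [[1, 3, 5], [4, 7], [6]].
After inserting 2: P = [[1, 2, 5], [3, 7], [4], [6]].

The final insertion tableau P = [[1, 2, 5], [3, 7], [4], [6]] has shape [3, 2, 1, 1].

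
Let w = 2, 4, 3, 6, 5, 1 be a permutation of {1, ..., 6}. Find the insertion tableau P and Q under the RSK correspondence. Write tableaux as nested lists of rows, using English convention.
P = [[1, 3, 5], [2, 6], [4]], Q = [[1, 2, 4], [3, 5], [6]]

Insert each entry of the permutation into P by Schensted row insertion, recording in Q the position of each new cell.

Insert 2: appended to row 1. P = [[2]].
Insert 4: appended to row 1. P = [[2, 4]].
Insert 3: 3 bumps 4 from row 1; 4 starts row 2. P = [[2, 3], [4]].
Insert 6: appended to row 1. P = [[2, 3, 6], [4]].
Insert 5: 5 bumps 6 from row 1; 6 appends to row 2. P = [[2, 3, 5], [4, 6]].
Insert 1: 1 bumps 2 from row 1; 2 bumps 4 from row 2; 4 starts row 3. P = [[1, 3, 5], [2, 6], [4]].

So P = [[1, 3, 5], [2, 6], [4]], Q = [[1, 2, 4], [3, 5], [6]].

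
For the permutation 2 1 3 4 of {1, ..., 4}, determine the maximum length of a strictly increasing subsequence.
3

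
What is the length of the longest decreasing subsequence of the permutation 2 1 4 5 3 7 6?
2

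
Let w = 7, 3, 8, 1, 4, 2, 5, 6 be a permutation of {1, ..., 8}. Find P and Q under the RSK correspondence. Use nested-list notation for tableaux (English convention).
P = [[1, 2, 5, 6], [3, 4], [7, 8]], Q = [[1, 3, 7, 8], [2, 5], [4, 6]]

Insert each entry of the permutation into P by Schensted row insertion, recording in Q the position of each new cell.

Insert 7: appended to row 1. P = [[7]].
Insert 3: 3 bumps 7 from row 1; 7 starts row 2. P = [[3], [7]].
Insert 8: appended to row 1. P = [[3, 8], [7]].
Insert 1: 1 bumps 3 from row 1; 3 bumps 7 from row 2; 7 starts row 3. P = [[1, 8], [3], [7]].
Insert 4: 4 bumps 8 from row 1; 8 appends to row 2. P = [[1, 4], [3, 8], [7]].
Insert 2: 2 bumps 4 from row 1; 4 bumps 8 from row 2; 8 appends to row 3. P = [[1, 2], [3, 4], [7, 8]].
Insert 5: appended to row 1. P = [[1, 2, 5], [3, 4], [7, 8]].
Insert 6: appended to row 1. P = [[1, 2, 5, 6], [3, 4], [7, 8]].

So P = [[1, 2, 5, 6], [3, 4], [7, 8]], Q = [[1, 3, 7, 8], [2, 5], [4, 6]].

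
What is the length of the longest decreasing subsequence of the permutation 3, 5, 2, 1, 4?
3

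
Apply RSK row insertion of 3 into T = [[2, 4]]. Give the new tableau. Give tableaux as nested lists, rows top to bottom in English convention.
[[2, 3], [4]]

In row 1, 3 replaces 4 (the leftmost entry greater than 3); 4 is bumped to row 2. 4 starts a new row 2. The new tableau is [[2, 3], [4]].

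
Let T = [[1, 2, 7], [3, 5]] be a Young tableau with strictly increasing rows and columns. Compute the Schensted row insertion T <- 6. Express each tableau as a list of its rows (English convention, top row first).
[[1, 2, 6], [3, 5, 7]]

In row 1, 6 replaces 7 (the leftmost entry greater than 6); 7 is bumped to row 2. 7 is appended to row 2. The new tableau is [[1, 2, 6], [3, 5, 7]].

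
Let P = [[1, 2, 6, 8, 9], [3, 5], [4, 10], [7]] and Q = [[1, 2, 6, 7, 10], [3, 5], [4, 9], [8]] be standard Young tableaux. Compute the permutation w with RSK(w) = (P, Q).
Reverse the RSK construction: for i from n down to 1, find the cell of Q containing i, remove the entry at that cell from P, and reverse-bump it up through P; the value ejected from row 1 is w(i).

Step i=10: Q has 10 at row 1, column 5; remove that cell from P, ejecting 9. So w(10) = 9. P is now [[1, 2, 6, 8], [3, 5], [4, 10], [7]].
Step i=9: Q has 9 at row 3, column 2; remove 10 from row 3 of P and reverse-bump: 10 enters row 2 and ejects 5; 5 enters row 1 and ejects 2. So w(9) = 2. P is now [[1, 5, 6, 8], [3, 10], [4], [7]].
Step i=8: Q has 8 at row 4, column 1; remove 7 from row 4 of P and reverse-bump: 7 enters row 3 and ejects 4; 4 enters row 2 and ejects 3; 3 enters row 1 and ejects 1. So w(8) = 1. P is now [[3, 5, 6, 8], [4, 10], [7]].
Step i=7: Q has 7 at row 1, column 4; remove that cell from P, ejecting 8. So w(7) = 8. P is now [[3, 5, 6], [4, 10], [7]].
Step i=6: Q has 6 at row 1, column 3; remove that cell from P, ejecting 6. So w(6) = 6. P is now [[3, 5], [4, 10], [7]].
Step i=5: Q has 5 at row 2, column 2; remove 10 from row 2 of P and reverse-bump: 10 enters row 1 and ejects 5. So w(5) = 5. P is now [[3, 10], [4], [7]].
Step i=4: Q has 4 at row 3, column 1; remove 7 from row 3 of P and reverse-bump: 7 enters row 2 and ejects 4; 4 enters row 1 and ejects 3. So w(4) = 3. P is now [[4, 10], [7]].
Step i=3: Q has 3 at row 2, column 1; remove 7 from row 2 of P and reverse-bump: 7 enters row 1 and ejects 4. So w(3) = 4. P is now [[7, 10]].
Step i=2: Q has 2 at row 1, column 2; remove that cell from P, ejecting 10. So w(2) = 10. P is now [[7]].
Step i=1: Q has 1 at row 1, column 1; remove that cell from P, ejecting 7. So w(1) = 7. P is now [].

So w = 7 10 4 3 5 6 8 1 2 9.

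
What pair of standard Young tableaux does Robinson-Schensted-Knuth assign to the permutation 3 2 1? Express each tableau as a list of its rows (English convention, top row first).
Insert each entry of the permutation into P by Schensted row insertion, recording in Q the position of each new cell.

Insert 3: appended to row 1. P = [[3]], Q = [[1]].
Insert 2: 2 bumps 3 from row 1; 3 starts row 2. P = [[2], [3]], Q = [[1], [2]].
Insert 1: 1 bumps 2 from row 1; 2 bumps 3 from row 2; 3 starts row 3. P = [[1], [2], [3]], Q = [[1], [2], [3]].

So P = [[1], [2], [3]], Q = [[1], [2], [3]].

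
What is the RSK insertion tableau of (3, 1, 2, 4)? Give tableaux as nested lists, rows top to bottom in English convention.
P = [[1, 2, 4], [3]]

Insert 3: appended to row 1. P = [[3]].
Insert 1: 1 bumps 3 from row 1; 3 starts row 2. P = [[1], [3]].
Insert 2: appended to row 1. P = [[1, 2], [3]].
Insert 4: appended to row 1. P = [[1, 2, 4], [3]].

So P = [[1, 2, 4], [3]].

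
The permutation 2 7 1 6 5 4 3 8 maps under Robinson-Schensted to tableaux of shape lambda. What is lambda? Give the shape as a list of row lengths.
[3, 2, 1, 1, 1]

Row-insert each entry into an empty tableau.

After inserting 2: P = [[2]].
After inserting 7: P = [[2, 7]].
After inserting 1: P = [[1, 7], [2]].
After inserting 6: P = [[1, 6], [2, 7]].
After inserting 5: P = [[1, 5], [2, 6], [7]].
After inserting 4: P = [[1, 4], [2, 5], [6], [7]].
After inserting 3: P = [[1, 3], [2, 4], [5], [6], [7]].
After inserting 8: P = [[1, 3, 8], [2, 4], [5], [6], [7]].

The final insertion tableau P = [[1, 3, 8], [2, 4], [5], [6], [7]] has shape [3, 2, 1, 1, 1].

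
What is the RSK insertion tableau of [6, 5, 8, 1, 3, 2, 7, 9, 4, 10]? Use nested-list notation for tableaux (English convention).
Insert 6: appended to row 1. P = [[6]].
Insert 5: 5 bumps 6 from row 1; 6 starts row 2. P = [[5], [6]].
Insert 8: appended to row 1. P = [[5, 8], [6]].
Insert 1: 1 bumps 5 from row 1; 5 bumps 6 from row 2; 6 starts row 3. P = [[1, 8], [5], [6]].
Insert 3: 3 bumps 8 from row 1; 8 appends to row 2. P = [[1, 3], [5, 8], [6]].
Insert 2: 2 bumps 3 from row 1; 3 bumps 5 from row 2; 5 bumps 6 from row 3; 6 starts row 4. P = [[1, 2], [3, 8], [5], [6]].
Insert 7: appended to row 1. P = [[1, 2, 7], [3, 8], [5], [6]].
Insert 9: appended to row 1. P = [[1, 2, 7, 9], [3, 8], [5], [6]].
Insert 4: 4 bumps 7 from row 1; 7 bumps 8 from row 2; 8 appends to row 3. P = [[1, 2, 4, 9], [3, 7], [5, 8], [6]].
Insert 10: appended to row 1. P = [[1, 2, 4, 9, 10], [3, 7], [5, 8], [6]].

So P = [[1, 2, 4, 9, 10], [3, 7], [5, 8], [6]].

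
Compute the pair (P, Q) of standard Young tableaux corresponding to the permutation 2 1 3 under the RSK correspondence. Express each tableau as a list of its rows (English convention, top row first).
Insert each entry of the permutation into P by Schensted row insertion, recording in Q the position of each new cell.

Insert 2: appended to row 1. P = [[2]].
Insert 1: 1 bumps 2 from row 1; 2 starts row 2. P = [[1], [2]].
Insert 3: appended to row 1. P = [[1, 3], [2]].

So P = [[1, 3], [2]], Q = [[1, 3], [2]].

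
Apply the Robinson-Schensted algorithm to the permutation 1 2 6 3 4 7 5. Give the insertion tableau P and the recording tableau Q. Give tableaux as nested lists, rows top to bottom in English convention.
Insert each entry of the permutation into P by Schensted row insertion, recording in Q the position of each new cell.

Insert 1: appended to row 1. P = [[1]].
Insert 2: appended to row 1. P = [[1, 2]].
Insert 6: appended to row 1. P = [[1, 2, 6]].
Insert 3: 3 bumps 6 from row 1; 6 starts row 2. P = [[1, 2, 3], [6]].
Insert 4: appended to row 1. P = [[1, 2, 3, 4], [6]].
Insert 7: appended to row 1. P = [[1, 2, 3, 4, 7], [6]].
Insert 5: 5 bumps 7 from row 1; 7 appends to row 2. P = [[1, 2, 3, 4, 5], [6, 7]].

So P = [[1, 2, 3, 4, 5], [6, 7]], Q = [[1, 2, 3, 5, 6], [4, 7]].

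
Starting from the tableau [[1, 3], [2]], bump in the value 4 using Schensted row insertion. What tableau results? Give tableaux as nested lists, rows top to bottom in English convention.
[[1, 3, 4], [2]]

4 is larger than every entry of row 1, so it is appended to row 1. The new tableau is [[1, 3, 4], [2]].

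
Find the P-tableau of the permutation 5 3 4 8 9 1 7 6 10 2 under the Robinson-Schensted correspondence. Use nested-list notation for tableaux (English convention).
P = [[1, 2, 6, 9, 10], [3, 4], [5, 7], [8]]

After inserting 5: P = [[5]].
After inserting 3: P = [[3], [5]].
After inserting 4: P = [[3, 4], [5]].
After inserting 8: P = [[3, 4, 8], [5]].
After inserting 9: P = [[3, 4, 8, 9], [5]].
After inserting 1: P = [[1, 4, 8, 9], [3], [5]].
After inserting 7: P = [[1, 4, 7, 9], [3, 8], [5]].
After inserting 6: P = [[1, 4, 6, 9], [3, 7], [5, 8]].
After inserting 10: P = [[1, 4, 6, 9, 10], [3, 7], [5, 8]].
After inserting 2: P = [[1, 2, 6, 9, 10], [3, 4], [5, 7], [8]].

So P = [[1, 2, 6, 9, 10], [3, 4], [5, 7], [8]].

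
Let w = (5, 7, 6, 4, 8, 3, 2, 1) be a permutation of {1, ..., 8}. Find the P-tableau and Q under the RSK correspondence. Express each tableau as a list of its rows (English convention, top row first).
P = [[1, 6, 8], [2], [3], [4], [5], [7]], Q = [[1, 2, 5], [3], [4], [6], [7], [8]]

Insert each entry of the permutation into P by Schensted row insertion, recording in Q the position of each new cell.

After inserting 5: P = [[5]].
After inserting 7: P = [[5, 7]].
After inserting 6: P = [[5, 6], [7]].
After inserting 4: P = [[4, 6], [5], [7]].
After inserting 8: P = [[4, 6, 8], [5], [7]].
After inserting 3: P = [[3, 6, 8], [4], [5], [7]].
After inserting 2: P = [[2, 6, 8], [3], [4], [5], [7]].
After inserting 1: P = [[1, 6, 8], [2], [3], [4], [5], [7]].

So P = [[1, 6, 8], [2], [3], [4], [5], [7]], Q = [[1, 2, 5], [3], [4], [6], [7], [8]].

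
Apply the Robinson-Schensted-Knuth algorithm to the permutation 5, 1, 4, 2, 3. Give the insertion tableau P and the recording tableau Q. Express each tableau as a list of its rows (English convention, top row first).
Insert each entry of the permutation into P by Schensted row insertion, recording in Q the position of each new cell.

Insert 5: appended to row 1. P = [[5]].
Insert 1: 1 bumps 5 from row 1; 5 starts row 2. P = [[1], [5]].
Insert 4: appended to row 1. P = [[1, 4], [5]].
Insert 2: 2 bumps 4 from row 1; 4 bumps 5 from row 2; 5 starts row 3. P = [[1, 2], [4], [5]].
Insert 3: appended to row 1. P = [[1, 2, 3], [4], [5]].

So P = [[1, 2, 3], [4], [5]], Q = [[1, 3, 5], [2], [4]].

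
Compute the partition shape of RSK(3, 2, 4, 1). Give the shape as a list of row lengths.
Row-insert each entry into an empty tableau.

After inserting 3: P = [[3]].
After inserting 2: P = [[2], [3]].
After inserting 4: P = [[2, 4], [3]].
After inserting 1: P = [[1, 4], [2], [3]].

The final insertion tableau P = [[1, 4], [2], [3]] has shape [2, 1, 1].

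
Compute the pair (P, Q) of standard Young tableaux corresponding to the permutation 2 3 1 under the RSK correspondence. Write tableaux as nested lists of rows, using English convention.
Insert each entry of the permutation into P by Schensted row insertion, recording in Q the position of each new cell.

Insert 2: appended to row 1. P = [[2]].
Insert 3: appended to row 1. P = [[2, 3]].
Insert 1: 1 bumps 2 from row 1; 2 starts row 2. P = [[1, 3], [2]].

So P = [[1, 3], [2]], Q = [[1, 2], [3]].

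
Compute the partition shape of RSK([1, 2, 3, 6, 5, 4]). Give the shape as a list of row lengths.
[4, 1, 1]

Row-insert each entry into an empty tableau.

After inserting 1: P = [[1]].
After inserting 2: P = [[1, 2]].
After inserting 3: P = [[1, 2, 3]].
After inserting 6: P = [[1, 2, 3, 6]].
After inserting 5: P = [[1, 2, 3, 5], [6]].
After inserting 4: P = [[1, 2, 3, 4], [5], [6]].

The final insertion tableau P = [[1, 2, 3, 4], [5], [6]] has shape [4, 1, 1].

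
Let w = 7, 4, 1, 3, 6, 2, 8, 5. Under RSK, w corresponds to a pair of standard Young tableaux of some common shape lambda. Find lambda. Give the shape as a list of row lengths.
[4, 2, 1, 1]

Row-insert each entry into an empty tableau.

After inserting 7: P = [[7]].
After inserting 4: P = [[4], [7]].
After inserting 1: P = [[1], [4], [7]].
After inserting 3: P = [[1, 3], [4], [7]].
After inserting 6: P = [[1, 3, 6], [4], [7]].
After inserting 2: P = [[1, 2, 6], [3], [4], [7]].
After inserting 8: P = [[1, 2, 6, 8], [3], [4], [7]].
After inserting 5: P = [[1, 2, 5, 8], [3, 6], [4], [7]].

The final insertion tableau P = [[1, 2, 5, 8], [3, 6], [4], [7]] has shape [4, 2, 1, 1].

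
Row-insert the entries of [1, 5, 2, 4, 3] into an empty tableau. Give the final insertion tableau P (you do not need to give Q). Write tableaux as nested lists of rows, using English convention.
P = [[1, 2, 3], [4], [5]]

Insert 1: appended to row 1. P = [[1]].
Insert 5: appended to row 1. P = [[1, 5]].
Insert 2: 2 bumps 5 from row 1; 5 starts row 2. P = [[1, 2], [5]].
Insert 4: appended to row 1. P = [[1, 2, 4], [5]].
Insert 3: 3 bumps 4 from row 1; 4 bumps 5 from row 2; 5 starts row 3. P = [[1, 2, 3], [4], [5]].

So P = [[1, 2, 3], [4], [5]].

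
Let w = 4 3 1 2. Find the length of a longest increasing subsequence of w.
2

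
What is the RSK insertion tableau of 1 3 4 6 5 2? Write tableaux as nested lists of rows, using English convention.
P = [[1, 2, 4, 5], [3], [6]]

Insert 1: appended to row 1. P = [[1]].
Insert 3: appended to row 1. P = [[1, 3]].
Insert 4: appended to row 1. P = [[1, 3, 4]].
Insert 6: appended to row 1. P = [[1, 3, 4, 6]].
Insert 5: 5 bumps 6 from row 1; 6 starts row 2. P = [[1, 3, 4, 5], [6]].
Insert 2: 2 bumps 3 from row 1; 3 bumps 6 from row 2; 6 starts row 3. P = [[1, 2, 4, 5], [3], [6]].

So P = [[1, 2, 4, 5], [3], [6]].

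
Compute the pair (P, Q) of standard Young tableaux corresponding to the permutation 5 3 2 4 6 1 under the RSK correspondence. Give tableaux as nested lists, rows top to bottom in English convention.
Insert each entry of the permutation into P by Schensted row insertion, recording in Q the position of each new cell.

Insert 5: appended to row 1. P = [[5]], Q = [[1]].
Insert 3: 3 bumps 5 from row 1; 5 starts row 2. P = [[3], [5]], Q = [[1], [2]].
Insert 2: 2 bumps 3 from row 1; 3 bumps 5 from row 2; 5 starts row 3. P = [[2], [3], [5]], Q = [[1], [2], [3]].
Insert 4: appended to row 1. P = [[2, 4], [3], [5]], Q = [[1, 4], [2], [3]].
Insert 6: appended to row 1. P = [[2, 4, 6], [3], [5]], Q = [[1, 4, 5], [2], [3]].
Insert 1: 1 bumps 2 from row 1; 2 bumps 3 from row 2; 3 bumps 5 from row 3; 5 starts row 4. P = [[1, 4, 6], [2], [3], [5]], Q = [[1, 4, 5], [2], [3], [6]].

So P = [[1, 4, 6], [2], [3], [5]], Q = [[1, 4, 5], [2], [3], [6]].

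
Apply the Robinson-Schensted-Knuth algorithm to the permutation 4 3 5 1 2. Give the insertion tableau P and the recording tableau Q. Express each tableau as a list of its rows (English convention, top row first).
Insert each entry of the permutation into P by Schensted row insertion, recording in Q the position of each new cell.

Insert 4: appended to row 1. P = [[4]].
Insert 3: 3 bumps 4 from row 1; 4 starts row 2. P = [[3], [4]].
Insert 5: appended to row 1. P = [[3, 5], [4]].
Insert 1: 1 bumps 3 from row 1; 3 bumps 4 from row 2; 4 starts row 3. P = [[1, 5], [3], [4]].
Insert 2: 2 bumps 5 from row 1; 5 appends to row 2. P = [[1, 2], [3, 5], [4]].

So P = [[1, 2], [3, 5], [4]], Q = [[1, 3], [2, 5], [4]].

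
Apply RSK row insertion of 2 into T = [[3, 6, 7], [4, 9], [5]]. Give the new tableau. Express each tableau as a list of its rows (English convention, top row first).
[[2, 6, 7], [3, 9], [4], [5]]

In row 1, 2 replaces 3 (the leftmost entry greater than 2); 3 is bumped to row 2. In row 2, 3 replaces 4 (the leftmost entry greater than 3); 4 is bumped to row 3. In row 3, 4 replaces 5 (the leftmost entry greater than 4); 5 is bumped to row 4. 5 starts a new row 4. The new tableau is [[2, 6, 7], [3, 9], [4], [5]].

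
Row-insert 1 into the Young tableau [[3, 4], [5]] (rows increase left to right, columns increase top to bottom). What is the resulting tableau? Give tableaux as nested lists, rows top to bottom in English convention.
[[1, 4], [3], [5]]

In row 1, 1 replaces 3 (the leftmost entry greater than 1); 3 is bumped to row 2. In row 2, 3 replaces 5 (the leftmost entry greater than 3); 5 is bumped to row 3. 5 starts a new row 3. The new tableau is [[1, 4], [3], [5]].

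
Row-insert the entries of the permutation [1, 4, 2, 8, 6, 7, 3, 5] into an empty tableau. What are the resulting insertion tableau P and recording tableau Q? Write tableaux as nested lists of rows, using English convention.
Insert each entry of the permutation into P by Schensted row insertion, recording in Q the position of each new cell.

Insert 1: appended to row 1. P = [[1]], Q = [[1]].
Insert 4: appended to row 1. P = [[1, 4]], Q = [[1, 2]].
Insert 2: 2 bumps 4 from row 1; 4 starts row 2. P = [[1, 2], [4]], Q = [[1, 2], [3]].
Insert 8: appended to row 1. P = [[1, 2, 8], [4]], Q = [[1, 2, 4], [3]].
Insert 6: 6 bumps 8 from row 1; 8 appends to row 2. P = [[1, 2, 6], [4, 8]], Q = [[1, 2, 4], [3, 5]].
Insert 7: appended to row 1. P = [[1, 2, 6, 7], [4, 8]], Q = [[1, 2, 4, 6], [3, 5]].
Insert 3: 3 bumps 6 from row 1; 6 bumps 8 from row 2; 8 starts row 3. P = [[1, 2, 3, 7], [4, 6], [8]], Q = [[1, 2, 4, 6], [3, 5], [7]].
Insert 5: 5 bumps 7 from row 1; 7 appends to row 2. P = [[1, 2, 3, 5], [4, 6, 7], [8]], Q = [[1, 2, 4, 6], [3, 5, 8], [7]].

So P = [[1, 2, 3, 5], [4, 6, 7], [8]], Q = [[1, 2, 4, 6], [3, 5, 8], [7]].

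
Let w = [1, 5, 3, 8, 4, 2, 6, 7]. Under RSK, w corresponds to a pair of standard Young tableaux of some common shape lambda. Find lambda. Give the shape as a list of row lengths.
Row-insert each entry into an empty tableau.

After inserting 1: P = [[1]].
After inserting 5: P = [[1, 5]].
After inserting 3: P = [[1, 3], [5]].
After inserting 8: P = [[1, 3, 8], [5]].
After inserting 4: P = [[1, 3, 4], [5, 8]].
After inserting 2: P = [[1, 2, 4], [3, 8], [5]].
After inserting 6: P = [[1, 2, 4, 6], [3, 8], [5]].
After inserting 7: P = [[1, 2, 4, 6, 7], [3, 8], [5]].

The final insertion tableau P = [[1, 2, 4, 6, 7], [3, 8], [5]] has shape [5, 2, 1].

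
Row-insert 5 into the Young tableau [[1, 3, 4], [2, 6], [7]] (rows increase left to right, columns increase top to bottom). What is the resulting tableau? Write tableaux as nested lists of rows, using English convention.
[[1, 3, 4, 5], [2, 6], [7]]

5 is larger than every entry of row 1, so it is appended to row 1. The new tableau is [[1, 3, 4, 5], [2, 6], [7]].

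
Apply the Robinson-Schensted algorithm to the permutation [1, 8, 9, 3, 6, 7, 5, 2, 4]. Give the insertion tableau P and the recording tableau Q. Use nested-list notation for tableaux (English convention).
P = [[1, 2, 4, 7], [3, 5], [6, 9], [8]], Q = [[1, 2, 3, 6], [4, 5], [7, 9], [8]]

Insert each entry of the permutation into P by Schensted row insertion, recording in Q the position of each new cell.

Insert 1: appended to row 1. P = [[1]], Q = [[1]].
Insert 8: appended to row 1. P = [[1, 8]], Q = [[1, 2]].
Insert 9: appended to row 1. P = [[1, 8, 9]], Q = [[1, 2, 3]].
Insert 3: 3 bumps 8 from row 1; 8 starts row 2. P = [[1, 3, 9], [8]], Q = [[1, 2, 3], [4]].
Insert 6: 6 bumps 9 from row 1; 9 appends to row 2. P = [[1, 3, 6], [8, 9]], Q = [[1, 2, 3], [4, 5]].
Insert 7: appended to row 1. P = [[1, 3, 6, 7], [8, 9]], Q = [[1, 2, 3, 6], [4, 5]].
Insert 5: 5 bumps 6 from row 1; 6 bumps 8 from row 2; 8 starts row 3. P = [[1, 3, 5, 7], [6, 9], [8]], Q = [[1, 2, 3, 6], [4, 5], [7]].
Insert 2: 2 bumps 3 from row 1; 3 bumps 6 from row 2; 6 bumps 8 from row 3; 8 starts row 4. P = [[1, 2, 5, 7], [3, 9], [6], [8]], Q = [[1, 2, 3, 6], [4, 5], [7], [8]].
Insert 4: 4 bumps 5 from row 1; 5 bumps 9 from row 2; 9 appends to row 3. P = [[1, 2, 4, 7], [3, 5], [6, 9], [8]], Q = [[1, 2, 3, 6], [4, 5], [7, 9], [8]].

So P = [[1, 2, 4, 7], [3, 5], [6, 9], [8]], Q = [[1, 2, 3, 6], [4, 5], [7, 9], [8]].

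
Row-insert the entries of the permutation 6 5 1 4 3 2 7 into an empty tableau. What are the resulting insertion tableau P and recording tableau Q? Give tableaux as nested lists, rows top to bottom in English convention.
Insert each entry of the permutation into P by Schensted row insertion, recording in Q the position of each new cell.

Insert 6: appended to row 1. P = [[6]].
Insert 5: 5 bumps 6 from row 1; 6 starts row 2. P = [[5], [6]].
Insert 1: 1 bumps 5 from row 1; 5 bumps 6 from row 2; 6 starts row 3. P = [[1], [5], [6]].
Insert 4: appended to row 1. P = [[1, 4], [5], [6]].
Insert 3: 3 bumps 4 from row 1; 4 bumps 5 from row 2; 5 bumps 6 from row 3; 6 starts row 4. P = [[1, 3], [4], [5], [6]].
Insert 2: 2 bumps 3 from row 1; 3 bumps 4 from row 2; 4 bumps 5 from row 3; 5 bumps 6 from row 4; 6 starts row 5. P = [[1, 2], [3], [4], [5], [6]].
Insert 7: appended to row 1. P = [[1, 2, 7], [3], [4], [5], [6]].

So P = [[1, 2, 7], [3], [4], [5], [6]], Q = [[1, 4, 7], [2], [3], [5], [6]].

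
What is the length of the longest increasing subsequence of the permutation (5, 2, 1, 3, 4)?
3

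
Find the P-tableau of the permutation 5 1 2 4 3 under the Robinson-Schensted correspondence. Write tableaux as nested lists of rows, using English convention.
P = [[1, 2, 3], [4], [5]]

Insert 5: appended to row 1. P = [[5]].
Insert 1: 1 bumps 5 from row 1; 5 starts row 2. P = [[1], [5]].
Insert 2: appended to row 1. P = [[1, 2], [5]].
Insert 4: appended to row 1. P = [[1, 2, 4], [5]].
Insert 3: 3 bumps 4 from row 1; 4 bumps 5 from row 2; 5 starts row 3. P = [[1, 2, 3], [4], [5]].

So P = [[1, 2, 3], [4], [5]].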